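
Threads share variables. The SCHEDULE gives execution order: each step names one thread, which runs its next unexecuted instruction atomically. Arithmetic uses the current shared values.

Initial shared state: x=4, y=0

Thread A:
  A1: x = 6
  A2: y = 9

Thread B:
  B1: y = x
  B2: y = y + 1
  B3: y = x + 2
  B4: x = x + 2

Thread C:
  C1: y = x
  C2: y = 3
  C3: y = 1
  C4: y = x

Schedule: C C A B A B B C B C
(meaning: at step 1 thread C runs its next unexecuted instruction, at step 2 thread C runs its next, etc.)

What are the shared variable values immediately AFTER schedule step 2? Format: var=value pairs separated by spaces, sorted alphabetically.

Step 1: thread C executes C1 (y = x). Shared: x=4 y=4. PCs: A@0 B@0 C@1
Step 2: thread C executes C2 (y = 3). Shared: x=4 y=3. PCs: A@0 B@0 C@2

Answer: x=4 y=3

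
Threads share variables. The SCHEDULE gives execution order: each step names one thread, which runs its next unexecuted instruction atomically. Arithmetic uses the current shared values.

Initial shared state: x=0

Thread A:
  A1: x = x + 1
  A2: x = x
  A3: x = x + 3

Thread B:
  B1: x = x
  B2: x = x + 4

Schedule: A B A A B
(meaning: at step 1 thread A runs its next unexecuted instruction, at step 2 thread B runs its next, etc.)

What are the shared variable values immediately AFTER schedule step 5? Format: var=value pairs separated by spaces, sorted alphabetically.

Step 1: thread A executes A1 (x = x + 1). Shared: x=1. PCs: A@1 B@0
Step 2: thread B executes B1 (x = x). Shared: x=1. PCs: A@1 B@1
Step 3: thread A executes A2 (x = x). Shared: x=1. PCs: A@2 B@1
Step 4: thread A executes A3 (x = x + 3). Shared: x=4. PCs: A@3 B@1
Step 5: thread B executes B2 (x = x + 4). Shared: x=8. PCs: A@3 B@2

Answer: x=8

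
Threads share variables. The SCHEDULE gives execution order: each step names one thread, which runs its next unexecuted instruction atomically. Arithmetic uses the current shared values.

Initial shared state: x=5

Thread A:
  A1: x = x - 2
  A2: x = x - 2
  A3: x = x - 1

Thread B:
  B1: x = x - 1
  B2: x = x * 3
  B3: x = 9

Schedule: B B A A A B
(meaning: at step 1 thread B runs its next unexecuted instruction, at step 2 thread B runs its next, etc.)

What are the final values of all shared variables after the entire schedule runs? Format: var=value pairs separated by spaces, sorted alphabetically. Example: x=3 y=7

Step 1: thread B executes B1 (x = x - 1). Shared: x=4. PCs: A@0 B@1
Step 2: thread B executes B2 (x = x * 3). Shared: x=12. PCs: A@0 B@2
Step 3: thread A executes A1 (x = x - 2). Shared: x=10. PCs: A@1 B@2
Step 4: thread A executes A2 (x = x - 2). Shared: x=8. PCs: A@2 B@2
Step 5: thread A executes A3 (x = x - 1). Shared: x=7. PCs: A@3 B@2
Step 6: thread B executes B3 (x = 9). Shared: x=9. PCs: A@3 B@3

Answer: x=9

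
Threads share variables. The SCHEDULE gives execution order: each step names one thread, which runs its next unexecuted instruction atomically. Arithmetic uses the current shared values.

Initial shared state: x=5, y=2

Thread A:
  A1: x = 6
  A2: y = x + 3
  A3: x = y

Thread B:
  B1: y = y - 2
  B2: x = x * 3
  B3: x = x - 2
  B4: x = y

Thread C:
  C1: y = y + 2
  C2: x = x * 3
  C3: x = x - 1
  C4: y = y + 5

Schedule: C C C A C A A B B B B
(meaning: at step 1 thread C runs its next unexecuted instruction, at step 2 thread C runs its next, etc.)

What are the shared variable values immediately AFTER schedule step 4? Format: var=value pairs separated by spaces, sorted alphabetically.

Step 1: thread C executes C1 (y = y + 2). Shared: x=5 y=4. PCs: A@0 B@0 C@1
Step 2: thread C executes C2 (x = x * 3). Shared: x=15 y=4. PCs: A@0 B@0 C@2
Step 3: thread C executes C3 (x = x - 1). Shared: x=14 y=4. PCs: A@0 B@0 C@3
Step 4: thread A executes A1 (x = 6). Shared: x=6 y=4. PCs: A@1 B@0 C@3

Answer: x=6 y=4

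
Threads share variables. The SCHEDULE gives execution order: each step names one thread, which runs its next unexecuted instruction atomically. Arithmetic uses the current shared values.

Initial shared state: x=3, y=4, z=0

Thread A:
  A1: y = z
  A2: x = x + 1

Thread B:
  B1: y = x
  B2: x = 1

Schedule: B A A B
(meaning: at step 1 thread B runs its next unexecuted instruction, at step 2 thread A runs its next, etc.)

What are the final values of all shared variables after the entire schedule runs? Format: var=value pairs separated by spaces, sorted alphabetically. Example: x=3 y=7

Answer: x=1 y=0 z=0

Derivation:
Step 1: thread B executes B1 (y = x). Shared: x=3 y=3 z=0. PCs: A@0 B@1
Step 2: thread A executes A1 (y = z). Shared: x=3 y=0 z=0. PCs: A@1 B@1
Step 3: thread A executes A2 (x = x + 1). Shared: x=4 y=0 z=0. PCs: A@2 B@1
Step 4: thread B executes B2 (x = 1). Shared: x=1 y=0 z=0. PCs: A@2 B@2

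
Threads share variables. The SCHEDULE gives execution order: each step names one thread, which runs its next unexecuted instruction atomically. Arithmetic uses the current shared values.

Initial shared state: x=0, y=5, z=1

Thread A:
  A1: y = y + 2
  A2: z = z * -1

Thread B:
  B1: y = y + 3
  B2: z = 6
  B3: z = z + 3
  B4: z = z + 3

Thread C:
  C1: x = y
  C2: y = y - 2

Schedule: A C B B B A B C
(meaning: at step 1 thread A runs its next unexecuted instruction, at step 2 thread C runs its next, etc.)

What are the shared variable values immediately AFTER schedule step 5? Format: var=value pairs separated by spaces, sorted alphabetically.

Answer: x=7 y=10 z=9

Derivation:
Step 1: thread A executes A1 (y = y + 2). Shared: x=0 y=7 z=1. PCs: A@1 B@0 C@0
Step 2: thread C executes C1 (x = y). Shared: x=7 y=7 z=1. PCs: A@1 B@0 C@1
Step 3: thread B executes B1 (y = y + 3). Shared: x=7 y=10 z=1. PCs: A@1 B@1 C@1
Step 4: thread B executes B2 (z = 6). Shared: x=7 y=10 z=6. PCs: A@1 B@2 C@1
Step 5: thread B executes B3 (z = z + 3). Shared: x=7 y=10 z=9. PCs: A@1 B@3 C@1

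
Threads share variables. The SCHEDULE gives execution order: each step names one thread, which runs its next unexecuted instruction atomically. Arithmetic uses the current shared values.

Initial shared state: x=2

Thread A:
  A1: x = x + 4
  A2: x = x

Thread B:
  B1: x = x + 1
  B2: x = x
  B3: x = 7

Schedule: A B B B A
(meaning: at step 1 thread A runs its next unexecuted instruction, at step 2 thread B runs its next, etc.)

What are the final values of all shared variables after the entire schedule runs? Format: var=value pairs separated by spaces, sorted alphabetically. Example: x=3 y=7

Step 1: thread A executes A1 (x = x + 4). Shared: x=6. PCs: A@1 B@0
Step 2: thread B executes B1 (x = x + 1). Shared: x=7. PCs: A@1 B@1
Step 3: thread B executes B2 (x = x). Shared: x=7. PCs: A@1 B@2
Step 4: thread B executes B3 (x = 7). Shared: x=7. PCs: A@1 B@3
Step 5: thread A executes A2 (x = x). Shared: x=7. PCs: A@2 B@3

Answer: x=7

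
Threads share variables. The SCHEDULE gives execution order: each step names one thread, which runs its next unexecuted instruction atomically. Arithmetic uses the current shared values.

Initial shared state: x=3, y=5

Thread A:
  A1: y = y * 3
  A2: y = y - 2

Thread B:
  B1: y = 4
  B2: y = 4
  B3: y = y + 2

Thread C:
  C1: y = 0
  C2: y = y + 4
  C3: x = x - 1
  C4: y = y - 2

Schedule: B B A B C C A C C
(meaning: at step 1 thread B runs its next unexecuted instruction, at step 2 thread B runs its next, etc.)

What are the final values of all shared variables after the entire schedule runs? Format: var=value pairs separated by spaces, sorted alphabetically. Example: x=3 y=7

Step 1: thread B executes B1 (y = 4). Shared: x=3 y=4. PCs: A@0 B@1 C@0
Step 2: thread B executes B2 (y = 4). Shared: x=3 y=4. PCs: A@0 B@2 C@0
Step 3: thread A executes A1 (y = y * 3). Shared: x=3 y=12. PCs: A@1 B@2 C@0
Step 4: thread B executes B3 (y = y + 2). Shared: x=3 y=14. PCs: A@1 B@3 C@0
Step 5: thread C executes C1 (y = 0). Shared: x=3 y=0. PCs: A@1 B@3 C@1
Step 6: thread C executes C2 (y = y + 4). Shared: x=3 y=4. PCs: A@1 B@3 C@2
Step 7: thread A executes A2 (y = y - 2). Shared: x=3 y=2. PCs: A@2 B@3 C@2
Step 8: thread C executes C3 (x = x - 1). Shared: x=2 y=2. PCs: A@2 B@3 C@3
Step 9: thread C executes C4 (y = y - 2). Shared: x=2 y=0. PCs: A@2 B@3 C@4

Answer: x=2 y=0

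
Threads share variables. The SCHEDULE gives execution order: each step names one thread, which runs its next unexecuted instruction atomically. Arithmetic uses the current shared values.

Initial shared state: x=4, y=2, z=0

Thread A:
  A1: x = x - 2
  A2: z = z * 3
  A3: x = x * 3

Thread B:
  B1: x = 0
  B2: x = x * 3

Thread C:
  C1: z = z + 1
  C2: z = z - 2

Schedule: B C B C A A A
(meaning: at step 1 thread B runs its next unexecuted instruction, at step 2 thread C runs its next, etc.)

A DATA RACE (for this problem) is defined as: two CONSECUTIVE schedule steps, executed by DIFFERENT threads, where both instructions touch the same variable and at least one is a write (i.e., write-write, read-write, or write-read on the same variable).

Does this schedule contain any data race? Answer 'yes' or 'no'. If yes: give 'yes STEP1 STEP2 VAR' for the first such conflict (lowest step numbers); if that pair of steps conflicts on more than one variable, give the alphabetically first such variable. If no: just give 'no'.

Steps 1,2: B(r=-,w=x) vs C(r=z,w=z). No conflict.
Steps 2,3: C(r=z,w=z) vs B(r=x,w=x). No conflict.
Steps 3,4: B(r=x,w=x) vs C(r=z,w=z). No conflict.
Steps 4,5: C(r=z,w=z) vs A(r=x,w=x). No conflict.
Steps 5,6: same thread (A). No race.
Steps 6,7: same thread (A). No race.

Answer: no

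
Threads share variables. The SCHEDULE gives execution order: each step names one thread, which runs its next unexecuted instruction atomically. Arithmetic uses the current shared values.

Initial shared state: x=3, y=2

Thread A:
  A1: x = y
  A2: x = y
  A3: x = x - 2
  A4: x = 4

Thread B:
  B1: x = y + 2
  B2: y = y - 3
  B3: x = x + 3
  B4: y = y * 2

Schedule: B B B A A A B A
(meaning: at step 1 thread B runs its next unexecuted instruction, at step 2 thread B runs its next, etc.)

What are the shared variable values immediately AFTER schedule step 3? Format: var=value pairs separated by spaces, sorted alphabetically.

Answer: x=7 y=-1

Derivation:
Step 1: thread B executes B1 (x = y + 2). Shared: x=4 y=2. PCs: A@0 B@1
Step 2: thread B executes B2 (y = y - 3). Shared: x=4 y=-1. PCs: A@0 B@2
Step 3: thread B executes B3 (x = x + 3). Shared: x=7 y=-1. PCs: A@0 B@3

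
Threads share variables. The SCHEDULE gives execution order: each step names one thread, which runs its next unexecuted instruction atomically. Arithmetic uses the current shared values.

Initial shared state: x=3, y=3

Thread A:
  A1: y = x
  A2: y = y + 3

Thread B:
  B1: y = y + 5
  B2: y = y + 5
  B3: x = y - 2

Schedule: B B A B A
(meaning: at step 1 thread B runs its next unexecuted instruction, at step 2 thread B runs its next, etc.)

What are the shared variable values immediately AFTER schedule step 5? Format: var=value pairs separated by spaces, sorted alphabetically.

Step 1: thread B executes B1 (y = y + 5). Shared: x=3 y=8. PCs: A@0 B@1
Step 2: thread B executes B2 (y = y + 5). Shared: x=3 y=13. PCs: A@0 B@2
Step 3: thread A executes A1 (y = x). Shared: x=3 y=3. PCs: A@1 B@2
Step 4: thread B executes B3 (x = y - 2). Shared: x=1 y=3. PCs: A@1 B@3
Step 5: thread A executes A2 (y = y + 3). Shared: x=1 y=6. PCs: A@2 B@3

Answer: x=1 y=6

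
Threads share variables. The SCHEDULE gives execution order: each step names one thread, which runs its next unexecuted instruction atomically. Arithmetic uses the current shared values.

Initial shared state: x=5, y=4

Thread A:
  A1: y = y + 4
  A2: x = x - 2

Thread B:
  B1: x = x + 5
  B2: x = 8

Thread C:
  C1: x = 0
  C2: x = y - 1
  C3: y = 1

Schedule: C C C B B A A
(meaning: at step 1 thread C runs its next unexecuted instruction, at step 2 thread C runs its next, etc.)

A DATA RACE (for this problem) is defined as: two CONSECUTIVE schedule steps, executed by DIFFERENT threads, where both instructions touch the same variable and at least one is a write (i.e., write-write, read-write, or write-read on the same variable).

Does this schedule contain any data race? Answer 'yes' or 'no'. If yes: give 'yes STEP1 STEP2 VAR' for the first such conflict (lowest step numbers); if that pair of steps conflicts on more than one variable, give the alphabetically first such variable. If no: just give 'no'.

Answer: no

Derivation:
Steps 1,2: same thread (C). No race.
Steps 2,3: same thread (C). No race.
Steps 3,4: C(r=-,w=y) vs B(r=x,w=x). No conflict.
Steps 4,5: same thread (B). No race.
Steps 5,6: B(r=-,w=x) vs A(r=y,w=y). No conflict.
Steps 6,7: same thread (A). No race.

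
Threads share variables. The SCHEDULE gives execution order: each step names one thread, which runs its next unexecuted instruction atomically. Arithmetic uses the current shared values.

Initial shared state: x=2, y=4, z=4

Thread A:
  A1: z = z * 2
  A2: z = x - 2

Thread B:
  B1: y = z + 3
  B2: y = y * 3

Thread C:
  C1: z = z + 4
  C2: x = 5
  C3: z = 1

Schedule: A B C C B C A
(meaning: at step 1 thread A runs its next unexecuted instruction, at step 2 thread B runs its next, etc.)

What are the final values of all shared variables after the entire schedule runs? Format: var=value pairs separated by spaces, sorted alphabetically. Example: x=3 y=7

Step 1: thread A executes A1 (z = z * 2). Shared: x=2 y=4 z=8. PCs: A@1 B@0 C@0
Step 2: thread B executes B1 (y = z + 3). Shared: x=2 y=11 z=8. PCs: A@1 B@1 C@0
Step 3: thread C executes C1 (z = z + 4). Shared: x=2 y=11 z=12. PCs: A@1 B@1 C@1
Step 4: thread C executes C2 (x = 5). Shared: x=5 y=11 z=12. PCs: A@1 B@1 C@2
Step 5: thread B executes B2 (y = y * 3). Shared: x=5 y=33 z=12. PCs: A@1 B@2 C@2
Step 6: thread C executes C3 (z = 1). Shared: x=5 y=33 z=1. PCs: A@1 B@2 C@3
Step 7: thread A executes A2 (z = x - 2). Shared: x=5 y=33 z=3. PCs: A@2 B@2 C@3

Answer: x=5 y=33 z=3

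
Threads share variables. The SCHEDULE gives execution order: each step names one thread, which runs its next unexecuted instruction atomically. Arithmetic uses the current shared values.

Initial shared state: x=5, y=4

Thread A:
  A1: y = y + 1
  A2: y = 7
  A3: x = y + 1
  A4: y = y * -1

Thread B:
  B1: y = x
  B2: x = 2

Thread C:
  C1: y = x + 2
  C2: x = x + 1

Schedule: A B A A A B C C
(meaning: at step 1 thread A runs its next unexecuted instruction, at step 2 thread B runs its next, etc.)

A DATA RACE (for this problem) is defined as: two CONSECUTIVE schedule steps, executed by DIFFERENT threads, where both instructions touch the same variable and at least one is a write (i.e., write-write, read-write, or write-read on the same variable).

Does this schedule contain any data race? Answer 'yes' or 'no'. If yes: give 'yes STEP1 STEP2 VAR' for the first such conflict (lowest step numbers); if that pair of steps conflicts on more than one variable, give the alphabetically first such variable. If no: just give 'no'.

Answer: yes 1 2 y

Derivation:
Steps 1,2: A(y = y + 1) vs B(y = x). RACE on y (W-W).
Steps 2,3: B(y = x) vs A(y = 7). RACE on y (W-W).
Steps 3,4: same thread (A). No race.
Steps 4,5: same thread (A). No race.
Steps 5,6: A(r=y,w=y) vs B(r=-,w=x). No conflict.
Steps 6,7: B(x = 2) vs C(y = x + 2). RACE on x (W-R).
Steps 7,8: same thread (C). No race.
First conflict at steps 1,2.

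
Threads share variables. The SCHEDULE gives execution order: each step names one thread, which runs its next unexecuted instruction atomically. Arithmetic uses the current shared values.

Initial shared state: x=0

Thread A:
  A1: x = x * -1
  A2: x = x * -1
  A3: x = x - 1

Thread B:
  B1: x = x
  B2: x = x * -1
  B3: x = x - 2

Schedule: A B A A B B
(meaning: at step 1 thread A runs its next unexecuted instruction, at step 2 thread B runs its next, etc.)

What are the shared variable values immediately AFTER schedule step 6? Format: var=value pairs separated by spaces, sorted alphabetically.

Answer: x=-1

Derivation:
Step 1: thread A executes A1 (x = x * -1). Shared: x=0. PCs: A@1 B@0
Step 2: thread B executes B1 (x = x). Shared: x=0. PCs: A@1 B@1
Step 3: thread A executes A2 (x = x * -1). Shared: x=0. PCs: A@2 B@1
Step 4: thread A executes A3 (x = x - 1). Shared: x=-1. PCs: A@3 B@1
Step 5: thread B executes B2 (x = x * -1). Shared: x=1. PCs: A@3 B@2
Step 6: thread B executes B3 (x = x - 2). Shared: x=-1. PCs: A@3 B@3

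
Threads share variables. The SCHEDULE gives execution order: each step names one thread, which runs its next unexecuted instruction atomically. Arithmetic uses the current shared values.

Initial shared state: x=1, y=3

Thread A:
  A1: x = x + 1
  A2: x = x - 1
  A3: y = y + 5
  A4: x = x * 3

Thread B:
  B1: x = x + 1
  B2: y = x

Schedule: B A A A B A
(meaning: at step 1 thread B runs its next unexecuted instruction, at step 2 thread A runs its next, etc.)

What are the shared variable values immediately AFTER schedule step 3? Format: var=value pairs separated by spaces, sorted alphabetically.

Step 1: thread B executes B1 (x = x + 1). Shared: x=2 y=3. PCs: A@0 B@1
Step 2: thread A executes A1 (x = x + 1). Shared: x=3 y=3. PCs: A@1 B@1
Step 3: thread A executes A2 (x = x - 1). Shared: x=2 y=3. PCs: A@2 B@1

Answer: x=2 y=3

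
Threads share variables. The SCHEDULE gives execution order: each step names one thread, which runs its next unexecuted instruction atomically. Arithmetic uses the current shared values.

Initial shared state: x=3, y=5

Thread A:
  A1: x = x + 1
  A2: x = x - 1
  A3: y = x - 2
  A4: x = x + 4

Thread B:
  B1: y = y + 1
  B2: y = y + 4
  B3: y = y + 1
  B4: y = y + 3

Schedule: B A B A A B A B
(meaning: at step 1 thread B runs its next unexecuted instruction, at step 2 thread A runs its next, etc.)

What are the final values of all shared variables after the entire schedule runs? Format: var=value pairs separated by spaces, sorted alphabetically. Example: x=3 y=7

Step 1: thread B executes B1 (y = y + 1). Shared: x=3 y=6. PCs: A@0 B@1
Step 2: thread A executes A1 (x = x + 1). Shared: x=4 y=6. PCs: A@1 B@1
Step 3: thread B executes B2 (y = y + 4). Shared: x=4 y=10. PCs: A@1 B@2
Step 4: thread A executes A2 (x = x - 1). Shared: x=3 y=10. PCs: A@2 B@2
Step 5: thread A executes A3 (y = x - 2). Shared: x=3 y=1. PCs: A@3 B@2
Step 6: thread B executes B3 (y = y + 1). Shared: x=3 y=2. PCs: A@3 B@3
Step 7: thread A executes A4 (x = x + 4). Shared: x=7 y=2. PCs: A@4 B@3
Step 8: thread B executes B4 (y = y + 3). Shared: x=7 y=5. PCs: A@4 B@4

Answer: x=7 y=5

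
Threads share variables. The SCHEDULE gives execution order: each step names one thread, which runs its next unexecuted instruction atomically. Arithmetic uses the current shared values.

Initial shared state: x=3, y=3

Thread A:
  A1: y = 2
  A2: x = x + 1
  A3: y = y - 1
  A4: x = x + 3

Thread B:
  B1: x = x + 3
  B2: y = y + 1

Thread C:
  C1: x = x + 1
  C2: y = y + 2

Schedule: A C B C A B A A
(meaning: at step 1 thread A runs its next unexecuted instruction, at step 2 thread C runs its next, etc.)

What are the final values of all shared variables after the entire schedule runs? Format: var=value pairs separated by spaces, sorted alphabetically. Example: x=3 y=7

Answer: x=11 y=4

Derivation:
Step 1: thread A executes A1 (y = 2). Shared: x=3 y=2. PCs: A@1 B@0 C@0
Step 2: thread C executes C1 (x = x + 1). Shared: x=4 y=2. PCs: A@1 B@0 C@1
Step 3: thread B executes B1 (x = x + 3). Shared: x=7 y=2. PCs: A@1 B@1 C@1
Step 4: thread C executes C2 (y = y + 2). Shared: x=7 y=4. PCs: A@1 B@1 C@2
Step 5: thread A executes A2 (x = x + 1). Shared: x=8 y=4. PCs: A@2 B@1 C@2
Step 6: thread B executes B2 (y = y + 1). Shared: x=8 y=5. PCs: A@2 B@2 C@2
Step 7: thread A executes A3 (y = y - 1). Shared: x=8 y=4. PCs: A@3 B@2 C@2
Step 8: thread A executes A4 (x = x + 3). Shared: x=11 y=4. PCs: A@4 B@2 C@2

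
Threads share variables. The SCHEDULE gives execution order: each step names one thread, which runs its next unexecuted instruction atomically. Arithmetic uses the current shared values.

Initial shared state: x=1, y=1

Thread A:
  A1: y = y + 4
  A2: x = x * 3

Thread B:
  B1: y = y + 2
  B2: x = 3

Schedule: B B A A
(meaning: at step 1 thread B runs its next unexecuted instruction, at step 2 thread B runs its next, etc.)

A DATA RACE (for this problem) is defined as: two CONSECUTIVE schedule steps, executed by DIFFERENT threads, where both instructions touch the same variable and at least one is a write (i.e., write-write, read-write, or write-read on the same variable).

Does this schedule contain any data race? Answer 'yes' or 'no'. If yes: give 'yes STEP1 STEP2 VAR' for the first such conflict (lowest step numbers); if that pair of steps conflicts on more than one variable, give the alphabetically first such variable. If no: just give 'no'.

Steps 1,2: same thread (B). No race.
Steps 2,3: B(r=-,w=x) vs A(r=y,w=y). No conflict.
Steps 3,4: same thread (A). No race.

Answer: no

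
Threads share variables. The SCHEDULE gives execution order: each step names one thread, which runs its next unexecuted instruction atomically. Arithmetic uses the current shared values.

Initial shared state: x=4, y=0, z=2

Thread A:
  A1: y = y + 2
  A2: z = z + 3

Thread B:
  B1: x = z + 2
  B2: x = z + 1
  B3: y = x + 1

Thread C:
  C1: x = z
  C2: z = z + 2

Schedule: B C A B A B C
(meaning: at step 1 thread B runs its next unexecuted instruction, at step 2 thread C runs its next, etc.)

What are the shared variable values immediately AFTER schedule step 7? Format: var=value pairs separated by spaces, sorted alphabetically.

Answer: x=3 y=4 z=7

Derivation:
Step 1: thread B executes B1 (x = z + 2). Shared: x=4 y=0 z=2. PCs: A@0 B@1 C@0
Step 2: thread C executes C1 (x = z). Shared: x=2 y=0 z=2. PCs: A@0 B@1 C@1
Step 3: thread A executes A1 (y = y + 2). Shared: x=2 y=2 z=2. PCs: A@1 B@1 C@1
Step 4: thread B executes B2 (x = z + 1). Shared: x=3 y=2 z=2. PCs: A@1 B@2 C@1
Step 5: thread A executes A2 (z = z + 3). Shared: x=3 y=2 z=5. PCs: A@2 B@2 C@1
Step 6: thread B executes B3 (y = x + 1). Shared: x=3 y=4 z=5. PCs: A@2 B@3 C@1
Step 7: thread C executes C2 (z = z + 2). Shared: x=3 y=4 z=7. PCs: A@2 B@3 C@2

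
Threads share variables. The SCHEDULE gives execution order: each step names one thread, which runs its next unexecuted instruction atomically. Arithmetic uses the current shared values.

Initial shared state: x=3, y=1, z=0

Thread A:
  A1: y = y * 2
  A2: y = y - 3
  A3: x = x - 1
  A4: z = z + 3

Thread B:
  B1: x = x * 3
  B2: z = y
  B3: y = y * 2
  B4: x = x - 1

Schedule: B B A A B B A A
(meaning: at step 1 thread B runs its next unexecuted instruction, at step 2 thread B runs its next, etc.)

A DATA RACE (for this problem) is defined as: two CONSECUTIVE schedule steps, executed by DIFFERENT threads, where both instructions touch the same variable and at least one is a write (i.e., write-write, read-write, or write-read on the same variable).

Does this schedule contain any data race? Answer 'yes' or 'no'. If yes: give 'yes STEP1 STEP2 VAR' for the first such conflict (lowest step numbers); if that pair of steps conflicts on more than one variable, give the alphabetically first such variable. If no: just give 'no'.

Answer: yes 2 3 y

Derivation:
Steps 1,2: same thread (B). No race.
Steps 2,3: B(z = y) vs A(y = y * 2). RACE on y (R-W).
Steps 3,4: same thread (A). No race.
Steps 4,5: A(y = y - 3) vs B(y = y * 2). RACE on y (W-W).
Steps 5,6: same thread (B). No race.
Steps 6,7: B(x = x - 1) vs A(x = x - 1). RACE on x (W-W).
Steps 7,8: same thread (A). No race.
First conflict at steps 2,3.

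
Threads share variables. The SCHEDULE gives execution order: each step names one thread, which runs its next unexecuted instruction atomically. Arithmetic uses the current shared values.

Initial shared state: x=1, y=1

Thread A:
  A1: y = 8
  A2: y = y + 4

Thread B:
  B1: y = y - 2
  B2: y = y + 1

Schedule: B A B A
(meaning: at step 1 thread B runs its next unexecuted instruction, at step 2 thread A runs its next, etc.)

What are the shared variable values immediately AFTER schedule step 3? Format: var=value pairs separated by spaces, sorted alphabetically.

Answer: x=1 y=9

Derivation:
Step 1: thread B executes B1 (y = y - 2). Shared: x=1 y=-1. PCs: A@0 B@1
Step 2: thread A executes A1 (y = 8). Shared: x=1 y=8. PCs: A@1 B@1
Step 3: thread B executes B2 (y = y + 1). Shared: x=1 y=9. PCs: A@1 B@2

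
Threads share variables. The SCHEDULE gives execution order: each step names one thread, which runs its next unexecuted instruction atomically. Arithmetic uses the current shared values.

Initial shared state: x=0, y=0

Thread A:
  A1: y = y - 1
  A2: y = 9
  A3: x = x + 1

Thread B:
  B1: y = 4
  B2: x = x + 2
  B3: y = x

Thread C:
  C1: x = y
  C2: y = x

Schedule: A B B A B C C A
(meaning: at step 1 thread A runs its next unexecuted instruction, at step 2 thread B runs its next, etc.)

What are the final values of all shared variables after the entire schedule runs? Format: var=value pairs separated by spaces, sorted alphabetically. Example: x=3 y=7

Answer: x=3 y=2

Derivation:
Step 1: thread A executes A1 (y = y - 1). Shared: x=0 y=-1. PCs: A@1 B@0 C@0
Step 2: thread B executes B1 (y = 4). Shared: x=0 y=4. PCs: A@1 B@1 C@0
Step 3: thread B executes B2 (x = x + 2). Shared: x=2 y=4. PCs: A@1 B@2 C@0
Step 4: thread A executes A2 (y = 9). Shared: x=2 y=9. PCs: A@2 B@2 C@0
Step 5: thread B executes B3 (y = x). Shared: x=2 y=2. PCs: A@2 B@3 C@0
Step 6: thread C executes C1 (x = y). Shared: x=2 y=2. PCs: A@2 B@3 C@1
Step 7: thread C executes C2 (y = x). Shared: x=2 y=2. PCs: A@2 B@3 C@2
Step 8: thread A executes A3 (x = x + 1). Shared: x=3 y=2. PCs: A@3 B@3 C@2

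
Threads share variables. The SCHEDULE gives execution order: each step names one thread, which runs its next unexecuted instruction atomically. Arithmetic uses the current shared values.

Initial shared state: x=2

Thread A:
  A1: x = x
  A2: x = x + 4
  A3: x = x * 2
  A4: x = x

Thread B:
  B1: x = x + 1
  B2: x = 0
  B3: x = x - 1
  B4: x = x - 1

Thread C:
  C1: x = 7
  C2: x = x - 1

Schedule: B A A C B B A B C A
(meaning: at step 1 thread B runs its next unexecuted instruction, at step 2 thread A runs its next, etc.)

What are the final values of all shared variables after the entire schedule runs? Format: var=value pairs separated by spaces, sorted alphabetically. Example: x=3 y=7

Answer: x=-4

Derivation:
Step 1: thread B executes B1 (x = x + 1). Shared: x=3. PCs: A@0 B@1 C@0
Step 2: thread A executes A1 (x = x). Shared: x=3. PCs: A@1 B@1 C@0
Step 3: thread A executes A2 (x = x + 4). Shared: x=7. PCs: A@2 B@1 C@0
Step 4: thread C executes C1 (x = 7). Shared: x=7. PCs: A@2 B@1 C@1
Step 5: thread B executes B2 (x = 0). Shared: x=0. PCs: A@2 B@2 C@1
Step 6: thread B executes B3 (x = x - 1). Shared: x=-1. PCs: A@2 B@3 C@1
Step 7: thread A executes A3 (x = x * 2). Shared: x=-2. PCs: A@3 B@3 C@1
Step 8: thread B executes B4 (x = x - 1). Shared: x=-3. PCs: A@3 B@4 C@1
Step 9: thread C executes C2 (x = x - 1). Shared: x=-4. PCs: A@3 B@4 C@2
Step 10: thread A executes A4 (x = x). Shared: x=-4. PCs: A@4 B@4 C@2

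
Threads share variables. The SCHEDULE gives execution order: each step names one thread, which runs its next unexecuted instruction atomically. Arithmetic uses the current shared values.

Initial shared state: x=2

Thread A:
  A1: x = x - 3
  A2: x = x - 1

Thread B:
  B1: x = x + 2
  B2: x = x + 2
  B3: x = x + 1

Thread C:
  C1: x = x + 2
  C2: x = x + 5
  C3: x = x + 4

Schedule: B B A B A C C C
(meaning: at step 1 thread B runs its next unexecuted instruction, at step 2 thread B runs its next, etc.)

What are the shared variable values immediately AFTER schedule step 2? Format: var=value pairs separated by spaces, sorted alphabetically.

Step 1: thread B executes B1 (x = x + 2). Shared: x=4. PCs: A@0 B@1 C@0
Step 2: thread B executes B2 (x = x + 2). Shared: x=6. PCs: A@0 B@2 C@0

Answer: x=6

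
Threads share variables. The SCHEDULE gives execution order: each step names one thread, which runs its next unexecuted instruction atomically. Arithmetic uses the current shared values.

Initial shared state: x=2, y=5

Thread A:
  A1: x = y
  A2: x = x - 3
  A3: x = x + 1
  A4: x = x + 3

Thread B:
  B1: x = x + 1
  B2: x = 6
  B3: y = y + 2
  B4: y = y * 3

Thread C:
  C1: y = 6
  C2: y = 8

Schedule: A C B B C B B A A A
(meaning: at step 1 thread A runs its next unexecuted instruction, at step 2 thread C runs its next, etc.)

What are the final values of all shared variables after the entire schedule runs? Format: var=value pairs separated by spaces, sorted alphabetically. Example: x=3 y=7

Answer: x=7 y=30

Derivation:
Step 1: thread A executes A1 (x = y). Shared: x=5 y=5. PCs: A@1 B@0 C@0
Step 2: thread C executes C1 (y = 6). Shared: x=5 y=6. PCs: A@1 B@0 C@1
Step 3: thread B executes B1 (x = x + 1). Shared: x=6 y=6. PCs: A@1 B@1 C@1
Step 4: thread B executes B2 (x = 6). Shared: x=6 y=6. PCs: A@1 B@2 C@1
Step 5: thread C executes C2 (y = 8). Shared: x=6 y=8. PCs: A@1 B@2 C@2
Step 6: thread B executes B3 (y = y + 2). Shared: x=6 y=10. PCs: A@1 B@3 C@2
Step 7: thread B executes B4 (y = y * 3). Shared: x=6 y=30. PCs: A@1 B@4 C@2
Step 8: thread A executes A2 (x = x - 3). Shared: x=3 y=30. PCs: A@2 B@4 C@2
Step 9: thread A executes A3 (x = x + 1). Shared: x=4 y=30. PCs: A@3 B@4 C@2
Step 10: thread A executes A4 (x = x + 3). Shared: x=7 y=30. PCs: A@4 B@4 C@2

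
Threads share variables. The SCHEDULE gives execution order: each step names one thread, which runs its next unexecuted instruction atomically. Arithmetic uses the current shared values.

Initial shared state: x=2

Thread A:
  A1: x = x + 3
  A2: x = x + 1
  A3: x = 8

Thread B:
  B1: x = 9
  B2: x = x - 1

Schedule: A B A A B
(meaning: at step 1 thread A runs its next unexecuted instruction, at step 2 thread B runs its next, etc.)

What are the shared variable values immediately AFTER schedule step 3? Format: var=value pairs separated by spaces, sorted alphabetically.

Answer: x=10

Derivation:
Step 1: thread A executes A1 (x = x + 3). Shared: x=5. PCs: A@1 B@0
Step 2: thread B executes B1 (x = 9). Shared: x=9. PCs: A@1 B@1
Step 3: thread A executes A2 (x = x + 1). Shared: x=10. PCs: A@2 B@1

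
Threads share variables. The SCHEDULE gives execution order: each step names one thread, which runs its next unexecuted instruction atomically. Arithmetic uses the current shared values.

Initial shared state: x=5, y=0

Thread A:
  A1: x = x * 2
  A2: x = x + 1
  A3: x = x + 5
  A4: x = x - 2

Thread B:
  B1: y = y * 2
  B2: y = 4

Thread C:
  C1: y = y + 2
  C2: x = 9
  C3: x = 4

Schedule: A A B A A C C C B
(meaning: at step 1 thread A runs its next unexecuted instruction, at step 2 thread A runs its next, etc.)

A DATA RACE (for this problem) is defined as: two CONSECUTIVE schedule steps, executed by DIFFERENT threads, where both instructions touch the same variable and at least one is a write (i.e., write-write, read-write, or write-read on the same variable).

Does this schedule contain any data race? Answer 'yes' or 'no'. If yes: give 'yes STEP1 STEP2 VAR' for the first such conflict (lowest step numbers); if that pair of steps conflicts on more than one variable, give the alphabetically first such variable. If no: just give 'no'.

Answer: no

Derivation:
Steps 1,2: same thread (A). No race.
Steps 2,3: A(r=x,w=x) vs B(r=y,w=y). No conflict.
Steps 3,4: B(r=y,w=y) vs A(r=x,w=x). No conflict.
Steps 4,5: same thread (A). No race.
Steps 5,6: A(r=x,w=x) vs C(r=y,w=y). No conflict.
Steps 6,7: same thread (C). No race.
Steps 7,8: same thread (C). No race.
Steps 8,9: C(r=-,w=x) vs B(r=-,w=y). No conflict.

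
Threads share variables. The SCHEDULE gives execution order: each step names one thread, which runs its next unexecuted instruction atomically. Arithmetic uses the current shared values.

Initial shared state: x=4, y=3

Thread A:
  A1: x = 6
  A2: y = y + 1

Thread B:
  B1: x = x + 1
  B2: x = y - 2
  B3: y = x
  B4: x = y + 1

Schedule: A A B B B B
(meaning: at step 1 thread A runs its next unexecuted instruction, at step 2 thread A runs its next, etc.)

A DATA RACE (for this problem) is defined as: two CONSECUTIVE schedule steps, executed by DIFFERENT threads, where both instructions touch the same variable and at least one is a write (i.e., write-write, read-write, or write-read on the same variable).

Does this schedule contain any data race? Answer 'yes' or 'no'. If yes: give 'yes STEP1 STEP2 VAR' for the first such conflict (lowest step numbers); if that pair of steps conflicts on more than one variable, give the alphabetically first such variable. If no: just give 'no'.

Steps 1,2: same thread (A). No race.
Steps 2,3: A(r=y,w=y) vs B(r=x,w=x). No conflict.
Steps 3,4: same thread (B). No race.
Steps 4,5: same thread (B). No race.
Steps 5,6: same thread (B). No race.

Answer: no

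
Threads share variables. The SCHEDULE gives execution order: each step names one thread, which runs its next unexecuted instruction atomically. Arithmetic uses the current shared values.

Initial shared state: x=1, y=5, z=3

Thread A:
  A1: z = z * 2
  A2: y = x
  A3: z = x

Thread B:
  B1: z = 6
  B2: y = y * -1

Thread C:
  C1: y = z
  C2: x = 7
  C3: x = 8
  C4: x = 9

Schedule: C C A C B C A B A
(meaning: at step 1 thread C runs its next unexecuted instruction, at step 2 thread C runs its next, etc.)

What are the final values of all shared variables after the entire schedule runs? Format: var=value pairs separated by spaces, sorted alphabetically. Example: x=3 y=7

Answer: x=9 y=-9 z=9

Derivation:
Step 1: thread C executes C1 (y = z). Shared: x=1 y=3 z=3. PCs: A@0 B@0 C@1
Step 2: thread C executes C2 (x = 7). Shared: x=7 y=3 z=3. PCs: A@0 B@0 C@2
Step 3: thread A executes A1 (z = z * 2). Shared: x=7 y=3 z=6. PCs: A@1 B@0 C@2
Step 4: thread C executes C3 (x = 8). Shared: x=8 y=3 z=6. PCs: A@1 B@0 C@3
Step 5: thread B executes B1 (z = 6). Shared: x=8 y=3 z=6. PCs: A@1 B@1 C@3
Step 6: thread C executes C4 (x = 9). Shared: x=9 y=3 z=6. PCs: A@1 B@1 C@4
Step 7: thread A executes A2 (y = x). Shared: x=9 y=9 z=6. PCs: A@2 B@1 C@4
Step 8: thread B executes B2 (y = y * -1). Shared: x=9 y=-9 z=6. PCs: A@2 B@2 C@4
Step 9: thread A executes A3 (z = x). Shared: x=9 y=-9 z=9. PCs: A@3 B@2 C@4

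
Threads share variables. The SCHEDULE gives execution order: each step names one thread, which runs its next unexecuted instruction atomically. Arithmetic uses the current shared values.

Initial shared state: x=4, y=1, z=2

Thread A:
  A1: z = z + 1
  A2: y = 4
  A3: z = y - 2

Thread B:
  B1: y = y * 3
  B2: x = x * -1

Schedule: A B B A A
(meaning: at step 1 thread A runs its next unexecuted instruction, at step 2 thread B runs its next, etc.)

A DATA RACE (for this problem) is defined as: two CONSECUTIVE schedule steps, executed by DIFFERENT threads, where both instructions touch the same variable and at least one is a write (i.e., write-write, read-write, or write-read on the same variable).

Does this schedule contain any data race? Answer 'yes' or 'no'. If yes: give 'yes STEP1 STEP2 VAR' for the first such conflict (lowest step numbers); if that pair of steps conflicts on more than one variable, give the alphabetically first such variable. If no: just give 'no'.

Answer: no

Derivation:
Steps 1,2: A(r=z,w=z) vs B(r=y,w=y). No conflict.
Steps 2,3: same thread (B). No race.
Steps 3,4: B(r=x,w=x) vs A(r=-,w=y). No conflict.
Steps 4,5: same thread (A). No race.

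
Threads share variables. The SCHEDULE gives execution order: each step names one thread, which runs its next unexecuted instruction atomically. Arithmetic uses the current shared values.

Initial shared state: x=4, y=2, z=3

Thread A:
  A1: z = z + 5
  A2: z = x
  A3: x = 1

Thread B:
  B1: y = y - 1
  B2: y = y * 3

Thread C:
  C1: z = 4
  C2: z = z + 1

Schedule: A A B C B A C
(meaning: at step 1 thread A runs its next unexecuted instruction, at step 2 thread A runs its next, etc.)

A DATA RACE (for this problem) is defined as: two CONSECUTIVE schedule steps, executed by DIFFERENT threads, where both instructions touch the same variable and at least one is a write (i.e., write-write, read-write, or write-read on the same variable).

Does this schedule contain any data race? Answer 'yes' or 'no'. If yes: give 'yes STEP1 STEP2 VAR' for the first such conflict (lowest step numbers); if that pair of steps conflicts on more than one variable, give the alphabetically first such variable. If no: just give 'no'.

Answer: no

Derivation:
Steps 1,2: same thread (A). No race.
Steps 2,3: A(r=x,w=z) vs B(r=y,w=y). No conflict.
Steps 3,4: B(r=y,w=y) vs C(r=-,w=z). No conflict.
Steps 4,5: C(r=-,w=z) vs B(r=y,w=y). No conflict.
Steps 5,6: B(r=y,w=y) vs A(r=-,w=x). No conflict.
Steps 6,7: A(r=-,w=x) vs C(r=z,w=z). No conflict.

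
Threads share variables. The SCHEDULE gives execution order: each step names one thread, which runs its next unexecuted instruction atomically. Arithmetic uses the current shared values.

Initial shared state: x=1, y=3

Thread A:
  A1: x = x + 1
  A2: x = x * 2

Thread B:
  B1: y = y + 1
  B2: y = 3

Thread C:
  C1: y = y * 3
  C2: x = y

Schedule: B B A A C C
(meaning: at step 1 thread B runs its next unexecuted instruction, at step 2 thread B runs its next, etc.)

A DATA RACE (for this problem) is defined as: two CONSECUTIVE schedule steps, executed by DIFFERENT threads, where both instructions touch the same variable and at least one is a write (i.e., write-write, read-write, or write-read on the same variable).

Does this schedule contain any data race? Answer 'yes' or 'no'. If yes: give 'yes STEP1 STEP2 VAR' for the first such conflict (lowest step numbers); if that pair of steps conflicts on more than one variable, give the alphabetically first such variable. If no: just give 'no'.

Answer: no

Derivation:
Steps 1,2: same thread (B). No race.
Steps 2,3: B(r=-,w=y) vs A(r=x,w=x). No conflict.
Steps 3,4: same thread (A). No race.
Steps 4,5: A(r=x,w=x) vs C(r=y,w=y). No conflict.
Steps 5,6: same thread (C). No race.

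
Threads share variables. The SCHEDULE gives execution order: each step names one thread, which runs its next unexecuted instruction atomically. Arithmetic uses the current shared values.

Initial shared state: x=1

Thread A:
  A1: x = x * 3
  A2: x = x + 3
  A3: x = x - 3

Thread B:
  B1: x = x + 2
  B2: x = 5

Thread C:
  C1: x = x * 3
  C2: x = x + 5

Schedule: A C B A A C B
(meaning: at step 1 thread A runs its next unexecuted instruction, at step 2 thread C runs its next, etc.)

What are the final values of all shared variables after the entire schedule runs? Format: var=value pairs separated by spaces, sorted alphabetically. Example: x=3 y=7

Answer: x=5

Derivation:
Step 1: thread A executes A1 (x = x * 3). Shared: x=3. PCs: A@1 B@0 C@0
Step 2: thread C executes C1 (x = x * 3). Shared: x=9. PCs: A@1 B@0 C@1
Step 3: thread B executes B1 (x = x + 2). Shared: x=11. PCs: A@1 B@1 C@1
Step 4: thread A executes A2 (x = x + 3). Shared: x=14. PCs: A@2 B@1 C@1
Step 5: thread A executes A3 (x = x - 3). Shared: x=11. PCs: A@3 B@1 C@1
Step 6: thread C executes C2 (x = x + 5). Shared: x=16. PCs: A@3 B@1 C@2
Step 7: thread B executes B2 (x = 5). Shared: x=5. PCs: A@3 B@2 C@2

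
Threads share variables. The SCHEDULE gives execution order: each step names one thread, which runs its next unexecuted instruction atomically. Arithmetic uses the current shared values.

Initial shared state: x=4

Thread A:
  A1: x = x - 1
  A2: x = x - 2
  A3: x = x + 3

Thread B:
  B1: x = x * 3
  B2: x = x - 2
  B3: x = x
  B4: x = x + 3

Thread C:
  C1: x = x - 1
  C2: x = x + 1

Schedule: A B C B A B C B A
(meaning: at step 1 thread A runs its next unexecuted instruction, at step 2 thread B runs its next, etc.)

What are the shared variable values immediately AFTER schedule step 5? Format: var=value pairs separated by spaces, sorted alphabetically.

Step 1: thread A executes A1 (x = x - 1). Shared: x=3. PCs: A@1 B@0 C@0
Step 2: thread B executes B1 (x = x * 3). Shared: x=9. PCs: A@1 B@1 C@0
Step 3: thread C executes C1 (x = x - 1). Shared: x=8. PCs: A@1 B@1 C@1
Step 4: thread B executes B2 (x = x - 2). Shared: x=6. PCs: A@1 B@2 C@1
Step 5: thread A executes A2 (x = x - 2). Shared: x=4. PCs: A@2 B@2 C@1

Answer: x=4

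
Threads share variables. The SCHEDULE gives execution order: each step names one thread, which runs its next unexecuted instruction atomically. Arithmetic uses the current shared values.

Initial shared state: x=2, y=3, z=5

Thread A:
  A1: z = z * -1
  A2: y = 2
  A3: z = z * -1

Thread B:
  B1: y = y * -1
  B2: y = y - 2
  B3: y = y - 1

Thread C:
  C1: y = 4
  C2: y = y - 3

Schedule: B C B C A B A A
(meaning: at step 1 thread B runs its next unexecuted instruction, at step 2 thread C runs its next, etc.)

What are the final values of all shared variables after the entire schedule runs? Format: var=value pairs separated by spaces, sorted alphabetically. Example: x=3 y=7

Step 1: thread B executes B1 (y = y * -1). Shared: x=2 y=-3 z=5. PCs: A@0 B@1 C@0
Step 2: thread C executes C1 (y = 4). Shared: x=2 y=4 z=5. PCs: A@0 B@1 C@1
Step 3: thread B executes B2 (y = y - 2). Shared: x=2 y=2 z=5. PCs: A@0 B@2 C@1
Step 4: thread C executes C2 (y = y - 3). Shared: x=2 y=-1 z=5. PCs: A@0 B@2 C@2
Step 5: thread A executes A1 (z = z * -1). Shared: x=2 y=-1 z=-5. PCs: A@1 B@2 C@2
Step 6: thread B executes B3 (y = y - 1). Shared: x=2 y=-2 z=-5. PCs: A@1 B@3 C@2
Step 7: thread A executes A2 (y = 2). Shared: x=2 y=2 z=-5. PCs: A@2 B@3 C@2
Step 8: thread A executes A3 (z = z * -1). Shared: x=2 y=2 z=5. PCs: A@3 B@3 C@2

Answer: x=2 y=2 z=5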